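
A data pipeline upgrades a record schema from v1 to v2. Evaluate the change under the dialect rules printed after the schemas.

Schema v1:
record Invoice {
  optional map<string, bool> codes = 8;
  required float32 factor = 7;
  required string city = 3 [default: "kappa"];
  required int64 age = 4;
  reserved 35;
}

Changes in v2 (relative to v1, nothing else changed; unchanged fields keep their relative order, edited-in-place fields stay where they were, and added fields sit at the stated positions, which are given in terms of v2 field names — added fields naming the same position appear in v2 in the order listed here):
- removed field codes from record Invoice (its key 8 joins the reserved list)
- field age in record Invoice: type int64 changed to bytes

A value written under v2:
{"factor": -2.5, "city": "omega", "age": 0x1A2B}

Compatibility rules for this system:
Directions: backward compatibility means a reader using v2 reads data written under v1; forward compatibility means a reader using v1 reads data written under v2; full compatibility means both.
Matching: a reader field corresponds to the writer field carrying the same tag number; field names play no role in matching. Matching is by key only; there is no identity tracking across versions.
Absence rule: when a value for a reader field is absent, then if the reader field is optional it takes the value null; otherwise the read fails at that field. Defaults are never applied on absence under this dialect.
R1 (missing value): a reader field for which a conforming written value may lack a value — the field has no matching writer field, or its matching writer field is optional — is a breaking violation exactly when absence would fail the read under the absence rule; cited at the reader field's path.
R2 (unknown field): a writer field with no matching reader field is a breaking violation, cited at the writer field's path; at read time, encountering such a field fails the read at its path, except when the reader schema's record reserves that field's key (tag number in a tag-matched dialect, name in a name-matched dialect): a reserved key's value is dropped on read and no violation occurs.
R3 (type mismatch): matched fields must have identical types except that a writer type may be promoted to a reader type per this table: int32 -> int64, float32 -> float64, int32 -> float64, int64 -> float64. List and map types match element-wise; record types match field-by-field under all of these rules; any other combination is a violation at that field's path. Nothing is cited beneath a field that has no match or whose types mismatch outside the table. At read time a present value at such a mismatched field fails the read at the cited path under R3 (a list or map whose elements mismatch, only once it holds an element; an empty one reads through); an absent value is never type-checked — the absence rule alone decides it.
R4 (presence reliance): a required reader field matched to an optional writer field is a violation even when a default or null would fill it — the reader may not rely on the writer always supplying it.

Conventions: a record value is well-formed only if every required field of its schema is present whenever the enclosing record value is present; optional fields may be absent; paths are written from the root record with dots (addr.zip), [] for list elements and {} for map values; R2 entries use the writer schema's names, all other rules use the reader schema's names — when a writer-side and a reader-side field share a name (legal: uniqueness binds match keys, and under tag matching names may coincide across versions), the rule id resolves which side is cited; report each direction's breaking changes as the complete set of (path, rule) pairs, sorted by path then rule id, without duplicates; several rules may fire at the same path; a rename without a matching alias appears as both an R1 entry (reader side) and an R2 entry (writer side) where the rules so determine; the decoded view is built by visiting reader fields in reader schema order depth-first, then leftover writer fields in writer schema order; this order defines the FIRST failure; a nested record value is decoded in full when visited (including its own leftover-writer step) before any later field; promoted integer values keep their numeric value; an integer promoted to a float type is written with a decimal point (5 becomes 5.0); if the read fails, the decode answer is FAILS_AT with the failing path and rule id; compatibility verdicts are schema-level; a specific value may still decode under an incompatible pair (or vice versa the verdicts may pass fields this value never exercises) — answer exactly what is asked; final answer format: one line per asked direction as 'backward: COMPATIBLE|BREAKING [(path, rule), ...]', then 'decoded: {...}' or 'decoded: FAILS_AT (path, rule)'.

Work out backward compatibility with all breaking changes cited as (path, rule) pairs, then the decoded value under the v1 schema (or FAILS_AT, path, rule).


backward: BREAKING [(age, R3)]; decoded: FAILS_AT (age, R3)

the writer's type comes first in each Invoice pair
backward for Invoice (reader v2, writer v1):
  factor: paired with writer factor (float32 -> float32; writer required)
  city: paired with writer city (string -> string; writer required)
  age: paired with writer age (int64 -> bytes; writer required)
  leftover writer field: codes
  breaking: (age, R3)
  => backward verdict for Invoice: BREAKING, 1 violation(s)
decode walk for Invoice under reader schema v1:
  codes := null (missing; optional => null)
  factor := -2.5
  city := "omega"
  read fails at age under R3
  => FAILS_AT (age, R3)
ruling out the remaining Invoice differences:
  removed field codes from record Invoice (its key 8 joins the reserved list) -> no rule fires on it in Invoice's dialect; the asked verdict holds


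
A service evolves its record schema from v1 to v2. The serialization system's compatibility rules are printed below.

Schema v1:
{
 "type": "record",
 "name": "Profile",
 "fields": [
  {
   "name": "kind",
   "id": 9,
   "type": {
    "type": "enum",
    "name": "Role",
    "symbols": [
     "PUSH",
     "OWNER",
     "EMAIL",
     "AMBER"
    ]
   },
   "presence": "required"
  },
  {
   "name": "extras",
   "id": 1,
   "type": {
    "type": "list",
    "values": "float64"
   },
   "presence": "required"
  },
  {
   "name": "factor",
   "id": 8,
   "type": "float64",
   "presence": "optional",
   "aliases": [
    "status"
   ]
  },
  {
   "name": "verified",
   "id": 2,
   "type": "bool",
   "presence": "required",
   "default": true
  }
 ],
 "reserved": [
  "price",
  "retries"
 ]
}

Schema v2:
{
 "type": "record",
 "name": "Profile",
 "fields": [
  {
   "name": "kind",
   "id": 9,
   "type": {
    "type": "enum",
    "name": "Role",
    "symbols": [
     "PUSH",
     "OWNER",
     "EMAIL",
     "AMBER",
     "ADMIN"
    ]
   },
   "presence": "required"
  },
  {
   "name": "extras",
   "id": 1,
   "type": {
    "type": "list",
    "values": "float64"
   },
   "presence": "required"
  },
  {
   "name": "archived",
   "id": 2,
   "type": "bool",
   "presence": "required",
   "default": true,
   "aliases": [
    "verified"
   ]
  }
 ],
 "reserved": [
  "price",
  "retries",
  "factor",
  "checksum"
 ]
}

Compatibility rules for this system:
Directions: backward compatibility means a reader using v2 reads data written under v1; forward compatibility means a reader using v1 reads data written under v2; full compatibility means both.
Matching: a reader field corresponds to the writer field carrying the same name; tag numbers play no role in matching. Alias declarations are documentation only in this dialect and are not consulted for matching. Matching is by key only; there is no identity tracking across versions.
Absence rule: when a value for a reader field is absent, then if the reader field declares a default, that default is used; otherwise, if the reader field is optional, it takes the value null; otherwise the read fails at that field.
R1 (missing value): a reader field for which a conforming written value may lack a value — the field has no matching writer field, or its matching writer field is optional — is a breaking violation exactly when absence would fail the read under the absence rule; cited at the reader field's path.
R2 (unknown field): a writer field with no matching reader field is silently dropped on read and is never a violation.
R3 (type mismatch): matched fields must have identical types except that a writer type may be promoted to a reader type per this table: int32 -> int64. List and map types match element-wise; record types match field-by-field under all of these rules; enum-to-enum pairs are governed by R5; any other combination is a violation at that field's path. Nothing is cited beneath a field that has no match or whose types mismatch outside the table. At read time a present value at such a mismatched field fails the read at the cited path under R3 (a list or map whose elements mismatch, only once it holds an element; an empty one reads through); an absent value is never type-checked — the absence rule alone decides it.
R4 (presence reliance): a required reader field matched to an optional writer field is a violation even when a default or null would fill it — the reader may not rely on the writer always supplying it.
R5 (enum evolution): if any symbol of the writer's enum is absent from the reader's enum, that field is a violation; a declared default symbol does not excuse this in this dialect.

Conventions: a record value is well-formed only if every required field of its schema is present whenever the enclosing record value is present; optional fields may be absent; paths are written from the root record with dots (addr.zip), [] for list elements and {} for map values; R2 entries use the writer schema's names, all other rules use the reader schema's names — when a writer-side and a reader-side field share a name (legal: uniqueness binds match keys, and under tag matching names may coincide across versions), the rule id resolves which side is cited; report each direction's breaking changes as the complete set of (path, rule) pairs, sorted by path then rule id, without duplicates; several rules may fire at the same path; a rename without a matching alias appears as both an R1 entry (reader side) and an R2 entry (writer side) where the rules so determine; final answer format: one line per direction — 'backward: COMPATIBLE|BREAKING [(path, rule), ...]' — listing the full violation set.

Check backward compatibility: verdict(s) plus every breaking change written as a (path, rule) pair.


arrows below run writer -> reader for Profile
backward analysis of Profile with v2 as reader and v1 as writer:
  kind: paired with writer kind (Role -> Role; writer required)
  extras: paired with writer extras (list<float64> -> list<float64>; writer required)
  archived: no writer-side match
  leftover writer field: factor
  leftover writer field: verified
  => no violations; backward on Profile: COMPATIBLE
diffs on Profile not affecting the asked answer:
  removed field factor from record Profile (its key "factor" joins the reserved list) -> inert for the asked Profile verdict: nothing fires
  renamed field verified to archived in record Profile (alias verified declared on the renamed field) -> inert for the asked Profile verdict: nothing fires
  enum Role (field kind in record Profile): symbol ADMIN added -> fires only in the forward direction of Profile, which is not asked here

backward: COMPATIBLE []


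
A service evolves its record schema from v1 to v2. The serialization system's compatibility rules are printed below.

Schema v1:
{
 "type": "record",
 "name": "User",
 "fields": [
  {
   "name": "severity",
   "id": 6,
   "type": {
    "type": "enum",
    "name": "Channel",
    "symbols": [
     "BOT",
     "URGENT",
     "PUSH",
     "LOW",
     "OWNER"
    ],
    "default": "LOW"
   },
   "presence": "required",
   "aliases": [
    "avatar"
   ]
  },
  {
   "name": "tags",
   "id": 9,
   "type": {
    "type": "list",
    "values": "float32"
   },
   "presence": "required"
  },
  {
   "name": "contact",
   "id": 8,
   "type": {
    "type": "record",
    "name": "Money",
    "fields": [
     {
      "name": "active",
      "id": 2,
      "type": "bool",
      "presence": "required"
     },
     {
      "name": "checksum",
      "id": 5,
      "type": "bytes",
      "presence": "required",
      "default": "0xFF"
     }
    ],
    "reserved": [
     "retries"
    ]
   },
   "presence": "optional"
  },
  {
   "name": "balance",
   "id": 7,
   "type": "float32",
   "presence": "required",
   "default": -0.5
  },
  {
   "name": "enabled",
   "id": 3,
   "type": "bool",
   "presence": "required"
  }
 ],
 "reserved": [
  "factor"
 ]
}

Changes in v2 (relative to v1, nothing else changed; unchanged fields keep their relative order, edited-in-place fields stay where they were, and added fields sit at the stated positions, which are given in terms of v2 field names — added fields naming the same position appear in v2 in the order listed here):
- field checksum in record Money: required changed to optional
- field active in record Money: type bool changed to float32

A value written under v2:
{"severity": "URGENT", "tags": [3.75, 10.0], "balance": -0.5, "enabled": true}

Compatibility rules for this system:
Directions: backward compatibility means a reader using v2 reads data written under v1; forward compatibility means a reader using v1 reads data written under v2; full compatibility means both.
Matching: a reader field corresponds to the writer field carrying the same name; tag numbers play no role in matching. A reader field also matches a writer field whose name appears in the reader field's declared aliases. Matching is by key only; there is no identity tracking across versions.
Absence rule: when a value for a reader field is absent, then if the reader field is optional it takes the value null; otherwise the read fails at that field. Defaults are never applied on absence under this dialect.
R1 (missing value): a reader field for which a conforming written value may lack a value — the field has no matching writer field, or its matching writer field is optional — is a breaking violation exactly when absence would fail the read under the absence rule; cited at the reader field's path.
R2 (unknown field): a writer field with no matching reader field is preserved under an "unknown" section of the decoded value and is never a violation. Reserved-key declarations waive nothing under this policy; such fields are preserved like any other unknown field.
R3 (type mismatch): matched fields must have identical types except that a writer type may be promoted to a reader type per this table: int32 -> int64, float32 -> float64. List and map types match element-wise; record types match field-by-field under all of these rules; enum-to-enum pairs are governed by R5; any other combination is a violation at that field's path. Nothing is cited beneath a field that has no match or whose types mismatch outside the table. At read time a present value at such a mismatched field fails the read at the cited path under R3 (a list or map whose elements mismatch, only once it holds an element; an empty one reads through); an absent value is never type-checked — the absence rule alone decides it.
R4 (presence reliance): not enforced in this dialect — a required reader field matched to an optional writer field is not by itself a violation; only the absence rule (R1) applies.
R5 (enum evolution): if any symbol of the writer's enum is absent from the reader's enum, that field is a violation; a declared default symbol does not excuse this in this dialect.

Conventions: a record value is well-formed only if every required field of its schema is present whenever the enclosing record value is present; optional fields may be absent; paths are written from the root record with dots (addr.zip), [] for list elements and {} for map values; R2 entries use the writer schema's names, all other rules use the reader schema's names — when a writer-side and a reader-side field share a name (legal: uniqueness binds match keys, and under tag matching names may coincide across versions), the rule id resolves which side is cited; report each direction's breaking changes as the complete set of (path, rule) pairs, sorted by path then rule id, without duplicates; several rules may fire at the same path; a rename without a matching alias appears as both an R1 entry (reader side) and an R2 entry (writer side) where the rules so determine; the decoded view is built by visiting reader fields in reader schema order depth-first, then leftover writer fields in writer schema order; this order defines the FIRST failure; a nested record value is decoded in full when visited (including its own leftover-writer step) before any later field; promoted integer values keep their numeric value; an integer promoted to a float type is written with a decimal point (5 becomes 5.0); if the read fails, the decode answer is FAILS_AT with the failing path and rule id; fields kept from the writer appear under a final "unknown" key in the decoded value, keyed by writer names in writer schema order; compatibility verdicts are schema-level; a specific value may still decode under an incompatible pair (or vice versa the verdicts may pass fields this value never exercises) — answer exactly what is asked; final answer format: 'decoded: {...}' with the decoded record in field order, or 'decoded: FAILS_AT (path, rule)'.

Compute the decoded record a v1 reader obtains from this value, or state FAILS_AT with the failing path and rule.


decoded: {"severity": "URGENT", "tags": [3.75, 10.0], "contact": null, "balance": -0.5, "enabled": true}

in User below, arrows point writer -> reader
decoding the User value with the v1 reader:
  severity := "URGENT"
  tags := [3.75, 10.0]
  contact := null (absent, optional -> null)
  balance := -0.5
  enabled := true
  => decoded: {"severity": "URGENT", "tags": [3.75, 10.0], "contact": null, "balance": -0.5, "enabled": true}
ruling out the remaining User differences:
  field checksum in record Money: required changed to optional -> changes User's schema-level verdicts only — the decode of this value is the same
  field active in record Money: type bool changed to float32 -> changes User's schema-level verdicts only — the decode of this value is the same


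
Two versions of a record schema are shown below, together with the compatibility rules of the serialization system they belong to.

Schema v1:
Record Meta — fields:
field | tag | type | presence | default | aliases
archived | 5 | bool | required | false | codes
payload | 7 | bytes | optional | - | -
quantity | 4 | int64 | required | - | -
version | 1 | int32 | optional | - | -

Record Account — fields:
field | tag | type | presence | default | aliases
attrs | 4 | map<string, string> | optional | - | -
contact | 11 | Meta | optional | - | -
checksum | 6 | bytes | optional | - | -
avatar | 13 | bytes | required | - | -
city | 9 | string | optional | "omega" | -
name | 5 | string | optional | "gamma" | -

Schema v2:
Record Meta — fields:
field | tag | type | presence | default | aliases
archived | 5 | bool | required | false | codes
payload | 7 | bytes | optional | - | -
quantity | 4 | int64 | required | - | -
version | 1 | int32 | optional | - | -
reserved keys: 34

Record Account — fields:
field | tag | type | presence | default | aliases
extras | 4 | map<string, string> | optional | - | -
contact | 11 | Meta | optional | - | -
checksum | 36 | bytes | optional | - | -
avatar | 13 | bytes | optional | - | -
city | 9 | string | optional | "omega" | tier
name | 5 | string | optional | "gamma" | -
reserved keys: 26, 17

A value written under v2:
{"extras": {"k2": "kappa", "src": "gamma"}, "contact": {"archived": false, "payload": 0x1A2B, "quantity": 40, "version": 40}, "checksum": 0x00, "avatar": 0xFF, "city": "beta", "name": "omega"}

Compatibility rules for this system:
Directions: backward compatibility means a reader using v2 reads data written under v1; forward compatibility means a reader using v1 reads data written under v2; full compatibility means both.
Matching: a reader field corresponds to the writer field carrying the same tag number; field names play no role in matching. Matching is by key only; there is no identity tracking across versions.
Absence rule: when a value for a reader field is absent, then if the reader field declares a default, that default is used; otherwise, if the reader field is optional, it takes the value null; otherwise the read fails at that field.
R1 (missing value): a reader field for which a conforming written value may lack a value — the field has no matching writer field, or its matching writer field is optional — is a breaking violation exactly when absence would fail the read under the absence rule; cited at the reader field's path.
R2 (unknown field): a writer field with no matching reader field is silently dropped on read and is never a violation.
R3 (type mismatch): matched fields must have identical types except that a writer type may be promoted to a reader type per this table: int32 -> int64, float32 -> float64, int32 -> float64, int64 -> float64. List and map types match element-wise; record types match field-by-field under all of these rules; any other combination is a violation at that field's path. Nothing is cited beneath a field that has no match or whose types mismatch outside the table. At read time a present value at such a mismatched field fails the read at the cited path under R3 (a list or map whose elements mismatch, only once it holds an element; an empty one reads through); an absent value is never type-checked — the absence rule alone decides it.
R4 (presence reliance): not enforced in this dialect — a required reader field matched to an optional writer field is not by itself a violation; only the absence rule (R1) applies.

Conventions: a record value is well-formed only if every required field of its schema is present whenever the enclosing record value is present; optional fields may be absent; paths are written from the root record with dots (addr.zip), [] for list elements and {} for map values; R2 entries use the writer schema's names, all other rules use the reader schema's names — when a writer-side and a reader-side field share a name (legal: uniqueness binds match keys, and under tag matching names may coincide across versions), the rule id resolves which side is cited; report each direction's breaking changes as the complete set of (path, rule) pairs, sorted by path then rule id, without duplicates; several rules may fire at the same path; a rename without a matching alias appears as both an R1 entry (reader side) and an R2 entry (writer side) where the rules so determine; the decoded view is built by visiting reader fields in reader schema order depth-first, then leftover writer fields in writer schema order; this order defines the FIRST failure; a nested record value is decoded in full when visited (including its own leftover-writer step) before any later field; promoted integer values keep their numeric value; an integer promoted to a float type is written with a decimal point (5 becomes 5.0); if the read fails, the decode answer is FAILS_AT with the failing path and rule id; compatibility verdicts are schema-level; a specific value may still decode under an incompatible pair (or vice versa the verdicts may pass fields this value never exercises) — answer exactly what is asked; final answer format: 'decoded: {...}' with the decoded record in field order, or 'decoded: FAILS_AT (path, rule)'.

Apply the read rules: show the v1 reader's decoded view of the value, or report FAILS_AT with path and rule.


each type pair in Account: writer, then reader
decode walk for Account under reader schema v1:
  attrs := {"k2": "kappa", "src": "gamma"} (from writer extras)
  contact.archived := false
  contact.payload := 0x1A2B
  contact.quantity := 40
  contact.version := 40
  checksum := null (absent, optional -> null)
  avatar := 0xFF
  city := "beta"
  name := "omega"
  writer checksum: unknown -> dropped
  => decoded: {"attrs": {"k2": "kappa", "src": "gamma"}, "contact": {"archived": false, "payload": 0x1A2B, "quantity": 40, "version": 40}, "checksum": null, "avatar": 0xFF, "city": "beta", "name": "omega"}
diffs on Account not affecting the asked answer:
  renamed field attrs to extras in record Account -> fires no rule on Account under this dialect and leaves the result unchanged
  field avatar in record Account: required changed to optional -> matters for Account compatibility verdicts, not for this value's decode

decoded: {"attrs": {"k2": "kappa", "src": "gamma"}, "contact": {"archived": false, "payload": 0x1A2B, "quantity": 40, "version": 40}, "checksum": null, "avatar": 0xFF, "city": "beta", "name": "omega"}


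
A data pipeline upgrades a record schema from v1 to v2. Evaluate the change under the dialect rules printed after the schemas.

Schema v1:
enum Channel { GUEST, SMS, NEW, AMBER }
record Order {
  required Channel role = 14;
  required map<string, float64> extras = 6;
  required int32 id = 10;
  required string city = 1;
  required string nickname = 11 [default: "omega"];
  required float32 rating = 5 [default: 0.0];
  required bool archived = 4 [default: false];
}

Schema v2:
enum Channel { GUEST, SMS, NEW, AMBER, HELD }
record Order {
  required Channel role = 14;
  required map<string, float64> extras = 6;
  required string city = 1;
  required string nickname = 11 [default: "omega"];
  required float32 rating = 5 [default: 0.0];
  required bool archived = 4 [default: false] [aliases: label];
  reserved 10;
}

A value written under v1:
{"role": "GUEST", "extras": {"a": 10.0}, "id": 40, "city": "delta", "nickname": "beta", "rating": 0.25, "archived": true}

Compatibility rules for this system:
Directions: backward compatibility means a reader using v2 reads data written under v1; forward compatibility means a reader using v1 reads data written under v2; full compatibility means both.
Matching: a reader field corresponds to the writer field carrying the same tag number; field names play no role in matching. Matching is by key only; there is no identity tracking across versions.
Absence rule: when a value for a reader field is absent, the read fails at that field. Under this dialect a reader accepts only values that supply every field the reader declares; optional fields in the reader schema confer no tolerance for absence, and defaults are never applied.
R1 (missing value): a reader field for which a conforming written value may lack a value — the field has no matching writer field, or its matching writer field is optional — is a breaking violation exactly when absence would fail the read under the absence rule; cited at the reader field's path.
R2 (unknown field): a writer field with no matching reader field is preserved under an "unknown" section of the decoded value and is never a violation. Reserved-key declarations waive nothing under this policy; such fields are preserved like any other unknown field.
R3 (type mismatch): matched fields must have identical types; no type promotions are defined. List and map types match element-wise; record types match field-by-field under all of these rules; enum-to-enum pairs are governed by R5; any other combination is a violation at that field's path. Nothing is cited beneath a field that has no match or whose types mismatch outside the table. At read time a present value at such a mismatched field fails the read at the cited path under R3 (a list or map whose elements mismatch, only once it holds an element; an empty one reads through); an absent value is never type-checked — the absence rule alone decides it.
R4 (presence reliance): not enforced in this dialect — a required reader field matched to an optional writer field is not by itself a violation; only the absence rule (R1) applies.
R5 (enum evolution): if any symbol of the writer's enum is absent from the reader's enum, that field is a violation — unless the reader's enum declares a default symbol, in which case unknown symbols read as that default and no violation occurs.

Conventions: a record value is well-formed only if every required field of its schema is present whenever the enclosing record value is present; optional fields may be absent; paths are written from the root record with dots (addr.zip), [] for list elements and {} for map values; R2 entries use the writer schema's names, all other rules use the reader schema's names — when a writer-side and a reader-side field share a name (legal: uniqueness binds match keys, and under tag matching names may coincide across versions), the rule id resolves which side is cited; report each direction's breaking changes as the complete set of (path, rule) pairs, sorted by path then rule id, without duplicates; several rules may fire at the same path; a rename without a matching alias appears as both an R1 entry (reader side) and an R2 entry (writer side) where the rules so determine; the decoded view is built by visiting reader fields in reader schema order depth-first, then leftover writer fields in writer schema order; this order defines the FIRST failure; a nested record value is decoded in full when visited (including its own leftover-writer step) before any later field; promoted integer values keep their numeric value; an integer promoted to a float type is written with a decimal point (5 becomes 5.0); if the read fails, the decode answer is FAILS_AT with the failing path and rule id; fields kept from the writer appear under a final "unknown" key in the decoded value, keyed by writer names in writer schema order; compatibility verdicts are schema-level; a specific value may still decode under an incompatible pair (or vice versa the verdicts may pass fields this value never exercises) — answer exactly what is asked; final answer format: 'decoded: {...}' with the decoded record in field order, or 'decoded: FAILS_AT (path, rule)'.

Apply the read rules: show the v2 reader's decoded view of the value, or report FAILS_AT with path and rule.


decoded: {"role": "GUEST", "extras": {"a": 10.0}, "city": "delta", "nickname": "beta", "rating": 0.25, "archived": true, "unknown": {"id": 40}}

each type pair in Order: writer, then reader
decode walk for Order under reader schema v2:
  role := "GUEST"
  extras := {"a": 10.0}
  city := "delta"
  nickname := "beta"
  rating := 0.25
  archived := true
  writer id: kept under "unknown"
  => decoded: {"role": "GUEST", "extras": {"a": 10.0}, "city": "delta", "nickname": "beta", "rating": 0.25, "archived": true, "unknown": {"id": 40}}
remaining Order differences; none change what is asked:
  enum Channel (field role in record Order): symbol HELD added -> changes Order's schema-level verdicts only — the decode of this value is the same


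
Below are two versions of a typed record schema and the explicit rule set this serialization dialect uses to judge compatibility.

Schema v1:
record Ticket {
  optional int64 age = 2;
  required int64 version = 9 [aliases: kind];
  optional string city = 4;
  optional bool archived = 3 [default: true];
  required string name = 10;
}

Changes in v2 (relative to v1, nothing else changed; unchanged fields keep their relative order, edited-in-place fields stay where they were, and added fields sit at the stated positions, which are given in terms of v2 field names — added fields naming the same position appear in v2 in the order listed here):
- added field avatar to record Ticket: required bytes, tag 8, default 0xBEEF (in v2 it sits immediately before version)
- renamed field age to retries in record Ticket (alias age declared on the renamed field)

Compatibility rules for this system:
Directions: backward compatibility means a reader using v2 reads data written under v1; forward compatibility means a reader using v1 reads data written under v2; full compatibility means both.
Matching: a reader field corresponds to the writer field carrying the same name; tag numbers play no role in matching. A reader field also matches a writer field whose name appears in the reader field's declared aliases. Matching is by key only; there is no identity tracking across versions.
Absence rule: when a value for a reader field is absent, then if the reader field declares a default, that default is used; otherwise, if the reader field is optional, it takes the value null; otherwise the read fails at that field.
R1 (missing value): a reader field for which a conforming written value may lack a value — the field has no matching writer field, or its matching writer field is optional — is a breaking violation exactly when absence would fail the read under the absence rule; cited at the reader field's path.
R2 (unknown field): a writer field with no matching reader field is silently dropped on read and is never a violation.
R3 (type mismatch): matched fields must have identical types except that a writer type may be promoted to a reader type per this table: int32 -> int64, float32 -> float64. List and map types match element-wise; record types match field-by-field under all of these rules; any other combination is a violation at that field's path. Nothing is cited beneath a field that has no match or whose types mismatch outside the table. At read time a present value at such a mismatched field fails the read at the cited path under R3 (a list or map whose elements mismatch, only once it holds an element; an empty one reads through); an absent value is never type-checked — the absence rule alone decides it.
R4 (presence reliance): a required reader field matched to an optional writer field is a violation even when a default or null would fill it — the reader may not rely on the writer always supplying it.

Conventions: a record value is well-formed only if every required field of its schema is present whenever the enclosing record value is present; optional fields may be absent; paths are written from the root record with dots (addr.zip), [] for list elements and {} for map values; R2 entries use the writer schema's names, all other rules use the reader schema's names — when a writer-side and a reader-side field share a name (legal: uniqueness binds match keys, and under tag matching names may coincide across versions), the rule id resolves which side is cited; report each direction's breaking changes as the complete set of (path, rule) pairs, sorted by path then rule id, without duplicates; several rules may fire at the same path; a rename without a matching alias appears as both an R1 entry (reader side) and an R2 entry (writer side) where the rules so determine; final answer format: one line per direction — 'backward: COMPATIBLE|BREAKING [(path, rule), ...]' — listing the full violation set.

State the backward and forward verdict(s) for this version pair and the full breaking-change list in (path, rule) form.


backward: COMPATIBLE []; forward: COMPATIBLE []

in Ticket below, arrows point writer -> reader
backward analysis of Ticket with v2 as reader and v1 as writer:
  retries: paired with writer age (int64 -> int64; writer optional)
  avatar has no writer counterpart
  version: paired with writer version (int64 -> int64; writer required)
  city: paired with writer city (string -> string; writer optional)
  archived: paired with writer archived (bool -> bool; writer optional)
  name: paired with writer name (string -> string; writer required)
  => backward: COMPATIBLE
forward analysis of Ticket with v1 as reader and v2 as writer:
  age has no writer counterpart
  version: paired with writer version (int64 -> int64; writer required)
  city: paired with writer city (string -> string; writer optional)
  archived: paired with writer archived (bool -> bool; writer optional)
  name: paired with writer name (string -> string; writer required)
  leftover writer field: retries
  leftover writer field: avatar
  => forward: COMPATIBLE


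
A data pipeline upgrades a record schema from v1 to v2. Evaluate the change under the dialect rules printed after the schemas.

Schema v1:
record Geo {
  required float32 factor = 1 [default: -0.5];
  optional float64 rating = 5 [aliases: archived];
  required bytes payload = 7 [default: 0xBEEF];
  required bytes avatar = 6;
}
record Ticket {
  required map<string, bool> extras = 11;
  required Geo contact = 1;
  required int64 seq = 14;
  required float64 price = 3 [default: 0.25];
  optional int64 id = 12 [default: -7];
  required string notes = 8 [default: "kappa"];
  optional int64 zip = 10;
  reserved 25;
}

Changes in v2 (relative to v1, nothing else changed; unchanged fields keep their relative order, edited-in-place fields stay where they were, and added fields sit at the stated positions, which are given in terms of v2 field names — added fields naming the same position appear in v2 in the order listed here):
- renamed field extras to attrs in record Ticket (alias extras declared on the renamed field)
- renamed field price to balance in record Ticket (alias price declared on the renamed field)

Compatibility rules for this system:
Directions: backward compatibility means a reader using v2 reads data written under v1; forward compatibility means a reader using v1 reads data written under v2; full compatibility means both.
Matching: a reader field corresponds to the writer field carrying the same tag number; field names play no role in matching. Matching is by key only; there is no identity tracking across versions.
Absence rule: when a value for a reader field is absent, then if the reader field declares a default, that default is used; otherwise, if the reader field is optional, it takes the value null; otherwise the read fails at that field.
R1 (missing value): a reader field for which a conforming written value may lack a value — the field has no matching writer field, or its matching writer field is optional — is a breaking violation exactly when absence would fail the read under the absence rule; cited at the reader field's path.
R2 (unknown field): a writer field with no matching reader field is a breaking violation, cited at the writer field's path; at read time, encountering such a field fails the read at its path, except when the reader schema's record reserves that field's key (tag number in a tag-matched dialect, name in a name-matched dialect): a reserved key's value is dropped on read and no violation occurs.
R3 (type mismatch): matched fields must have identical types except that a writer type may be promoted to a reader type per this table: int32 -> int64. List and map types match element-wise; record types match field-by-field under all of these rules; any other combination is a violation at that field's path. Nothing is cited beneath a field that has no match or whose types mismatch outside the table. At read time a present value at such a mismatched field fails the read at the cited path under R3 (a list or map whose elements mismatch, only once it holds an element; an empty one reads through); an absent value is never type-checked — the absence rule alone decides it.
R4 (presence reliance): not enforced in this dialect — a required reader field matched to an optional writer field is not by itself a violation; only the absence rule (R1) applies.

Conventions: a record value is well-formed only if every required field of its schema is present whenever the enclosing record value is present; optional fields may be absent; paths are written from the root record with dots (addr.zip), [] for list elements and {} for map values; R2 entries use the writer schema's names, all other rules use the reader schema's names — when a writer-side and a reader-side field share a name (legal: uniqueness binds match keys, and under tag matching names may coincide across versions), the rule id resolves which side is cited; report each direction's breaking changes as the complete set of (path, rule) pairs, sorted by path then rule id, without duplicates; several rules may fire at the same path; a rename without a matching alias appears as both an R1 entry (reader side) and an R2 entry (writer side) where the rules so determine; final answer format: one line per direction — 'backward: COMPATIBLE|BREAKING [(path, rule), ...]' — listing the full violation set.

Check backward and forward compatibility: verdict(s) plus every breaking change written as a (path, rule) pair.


in Ticket below, arrows point writer -> reader
backward analysis of Ticket with v2 as reader and v1 as writer:
  writer required, map<string, bool> -> map<string, bool>: reader attrs maps from writer extras
  writer required, Geo -> Geo: reader contact maps from writer contact
  writer required, int64 -> int64: reader seq maps from writer seq
  writer required, float64 -> float64: reader balance maps from writer price
  writer optional, int64 -> int64: reader id maps from writer id
  writer required, string -> string: reader notes maps from writer notes
  writer optional, int64 -> int64: reader zip maps from writer zip
  writer required, float32 -> float32: reader contact.factor maps from writer contact.factor
  writer optional, float64 -> float64: reader contact.rating maps from writer contact.rating
  writer required, bytes -> bytes: reader contact.payload maps from writer contact.payload
  writer required, bytes -> bytes: reader contact.avatar maps from writer contact.avatar
  => backward verdict for Ticket: COMPATIBLE, no violations
forward analysis of Ticket with v1 as reader and v2 as writer:
  writer required, map<string, bool> -> map<string, bool>: reader extras maps from writer attrs
  writer required, Geo -> Geo: reader contact maps from writer contact
  writer required, int64 -> int64: reader seq maps from writer seq
  writer required, float64 -> float64: reader price maps from writer balance
  writer optional, int64 -> int64: reader id maps from writer id
  writer required, string -> string: reader notes maps from writer notes
  writer optional, int64 -> int64: reader zip maps from writer zip
  writer required, float32 -> float32: reader contact.factor maps from writer contact.factor
  writer optional, float64 -> float64: reader contact.rating maps from writer contact.rating
  writer required, bytes -> bytes: reader contact.payload maps from writer contact.payload
  writer required, bytes -> bytes: reader contact.avatar maps from writer contact.avatar
  => forward verdict for Ticket: COMPATIBLE, no violations

backward: COMPATIBLE []; forward: COMPATIBLE []
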